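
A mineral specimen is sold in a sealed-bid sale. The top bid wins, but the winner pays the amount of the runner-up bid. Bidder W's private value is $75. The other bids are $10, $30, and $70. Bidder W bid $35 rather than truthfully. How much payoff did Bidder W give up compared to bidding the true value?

$5

The highest competing bid is $70.
Bidding truthfully at $75: Bidder W has the top bid, wins, and pays the second-highest bid $70. Payoff = $75 − $70 = $5.
Bidding $35: the top bid is $70 (a rival), so Bidder W loses. Payoff = $0.
Regret = truthful payoff − actual payoff = $5 − $0 = $5.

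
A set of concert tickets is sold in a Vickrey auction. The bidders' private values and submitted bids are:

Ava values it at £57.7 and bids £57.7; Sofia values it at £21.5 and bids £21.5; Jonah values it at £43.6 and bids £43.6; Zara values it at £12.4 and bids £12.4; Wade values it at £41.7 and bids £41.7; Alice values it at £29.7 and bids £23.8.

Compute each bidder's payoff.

Payoffs: Ava £14.1, Sofia £0.0, Jonah £0.0, Zara £0.0, Wade £0.0, Alice £0.0.

Ranking the bids: Ava £57.7, then Jonah £43.6, then Wade £41.7, then Alice £23.8, then Sofia £21.5, then Zara £12.4.
Ava has the top bid and wins; the price is the second-highest bid, £43.6.
Ava's payoff = £57.7 − £43.6 = £14.1. All other bidders lose, so their payoff is 0.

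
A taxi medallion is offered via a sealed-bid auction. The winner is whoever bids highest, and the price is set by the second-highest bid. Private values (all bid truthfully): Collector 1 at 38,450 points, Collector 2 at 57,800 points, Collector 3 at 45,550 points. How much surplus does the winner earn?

Winner's surplus: 12,250 points.

Ranking the bids: Collector 2 57,800 points, then Collector 3 45,550 points, then Collector 1 38,450 points.
Collector 2 wins with the top bid and pays the second-highest, 45,550 points.
Surplus = 57,800 points − 45,550 points = 12,250 points.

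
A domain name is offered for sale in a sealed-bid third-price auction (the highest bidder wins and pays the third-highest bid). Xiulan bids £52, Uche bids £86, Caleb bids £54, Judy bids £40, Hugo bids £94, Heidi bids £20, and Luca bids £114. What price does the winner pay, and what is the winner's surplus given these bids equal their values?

Price £86; surplus £28.

Sorted high to low: Luca £114 > Hugo £94 > Uche £86 > Caleb £54 > Xiulan £52 > Judy £40 > Heidi £20.
Luca is the highest bidder, so Luca wins.
Under the third-price rule, the price is the third-highest bid: £86.
Surplus = £114 − £86 = £28.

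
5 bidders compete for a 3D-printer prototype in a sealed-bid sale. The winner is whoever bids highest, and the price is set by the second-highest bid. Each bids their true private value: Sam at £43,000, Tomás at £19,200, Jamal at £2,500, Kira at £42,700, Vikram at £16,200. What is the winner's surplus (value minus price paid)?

Sorted high to low: Sam £43,000, then Kira £42,700, then Tomás £19,200, then Vikram £16,200, then Jamal £2,500.
Sam wins with the top bid and pays the second-highest, £42,700.
Surplus = £43,000 − £42,700 = £300.

Surplus = £300.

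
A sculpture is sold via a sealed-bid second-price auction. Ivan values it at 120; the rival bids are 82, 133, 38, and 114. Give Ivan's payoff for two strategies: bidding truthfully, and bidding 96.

The highest competing bid is 133.
Bidding truthfully at 120: the top bid is 133 (a rival), so Ivan loses. Payoff = 0.
Bidding 96: the top bid is 133 (a rival), so Ivan loses. Payoff = 0.

(a) 0  (b) 0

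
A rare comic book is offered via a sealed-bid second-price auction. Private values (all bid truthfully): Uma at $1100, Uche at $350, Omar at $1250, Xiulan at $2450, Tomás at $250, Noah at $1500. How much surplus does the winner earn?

Winner's surplus: $950.

Sorted high to low: Xiulan $2450 > Noah $1500 > Omar $1250 > Uma $1100 > Uche $350 > Tomás $250.
Xiulan wins with the top bid and pays the second-highest, $1500.
Surplus = $2450 − $1500 = $950.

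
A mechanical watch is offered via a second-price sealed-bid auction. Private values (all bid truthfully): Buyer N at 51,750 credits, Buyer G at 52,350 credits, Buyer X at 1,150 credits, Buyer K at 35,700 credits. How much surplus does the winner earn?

Sorted high to low: Buyer G 52,350 credits, then Buyer N 51,750 credits, then Buyer K 35,700 credits, then Buyer X 1,150 credits.
Buyer G wins with the top bid and pays the second-highest, 51,750 credits.
Surplus = 52,350 credits − 51,750 credits = 600 credits.

600 credits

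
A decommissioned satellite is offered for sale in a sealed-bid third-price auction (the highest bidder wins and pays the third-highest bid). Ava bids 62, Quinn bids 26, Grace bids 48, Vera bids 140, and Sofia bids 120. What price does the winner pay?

62

Bids in descending order: Vera 140, then Sofia 120, then Ava 62, then Grace 48, then Quinn 26.
Vera is the highest bidder, so Vera wins.
Under the third-price rule, the price is the third-highest bid: 62.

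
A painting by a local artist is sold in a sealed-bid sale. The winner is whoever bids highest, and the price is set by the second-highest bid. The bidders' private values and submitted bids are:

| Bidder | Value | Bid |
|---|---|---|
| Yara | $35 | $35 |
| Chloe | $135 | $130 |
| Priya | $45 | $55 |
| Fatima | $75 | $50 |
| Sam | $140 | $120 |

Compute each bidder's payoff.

Sorted high to low: Chloe $130; Sam $120; Priya $55; Fatima $50; Yara $35.
Chloe has the top bid and wins; the price is the second-highest bid, $120.
Chloe's payoff = $135 − $120 = $15. All other bidders lose, so their payoff is 0.

Payoffs: Yara $0, Chloe $15, Priya $0, Fatima $0, Sam $0.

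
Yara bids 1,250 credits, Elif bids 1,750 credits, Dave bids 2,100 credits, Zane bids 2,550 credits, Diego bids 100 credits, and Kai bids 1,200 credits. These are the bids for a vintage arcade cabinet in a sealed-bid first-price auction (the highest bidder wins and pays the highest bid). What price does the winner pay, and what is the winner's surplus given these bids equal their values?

Price 2,550 credits; surplus 0 credits.

Sorted high to low: Zane 2,550 credits > Dave 2,100 credits > Elif 1,750 credits > Yara 1,250 credits > Kai 1,200 credits > Diego 100 credits.
Zane is the highest bidder, so Zane wins.
Under the first-price rule, the price is the highest bid: 2,550 credits.
Surplus = 2,550 credits − 2,550 credits = 0 credits.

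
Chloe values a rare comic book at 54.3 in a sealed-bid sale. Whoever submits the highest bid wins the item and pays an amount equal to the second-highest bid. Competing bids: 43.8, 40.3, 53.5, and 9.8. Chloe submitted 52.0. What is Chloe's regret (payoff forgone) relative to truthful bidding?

0.8

The highest competing bid is 53.5.
Bidding truthfully at 54.3: Chloe has the top bid, wins, and pays the second-highest bid 53.5. Payoff = 54.3 − 53.5 = 0.8.
Bidding 52.0: the top bid is 53.5 (a rival), so Chloe loses. Payoff = 0.0.
Regret = truthful payoff − actual payoff = 0.8 − 0.0 = 0.8.
Deviating from a truthful bid can only lose payoff in a second-price auction — never gain.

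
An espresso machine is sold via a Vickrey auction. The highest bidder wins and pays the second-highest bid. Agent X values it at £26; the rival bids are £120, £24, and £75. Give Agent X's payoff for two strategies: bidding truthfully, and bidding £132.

The highest competing bid is £120.
Bidding truthfully at £26: the top bid is £120 (a rival), so Agent X loses. Payoff = £0.
Bidding £132: Agent X has the top bid, wins, and pays the second-highest bid £120. Payoff = £26 − £120 = -£94.

Truthful: £0; alternative: -£94.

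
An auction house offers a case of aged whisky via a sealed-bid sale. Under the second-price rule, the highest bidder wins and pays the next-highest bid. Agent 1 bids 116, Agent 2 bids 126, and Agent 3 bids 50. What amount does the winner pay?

Ordered from highest: Agent 2 126, then Agent 1 116, then Agent 3 50.
Agent 2 has the highest bid, so Agent 2 wins.
The second-highest bid is 116, so that is what Agent 2 pays.

116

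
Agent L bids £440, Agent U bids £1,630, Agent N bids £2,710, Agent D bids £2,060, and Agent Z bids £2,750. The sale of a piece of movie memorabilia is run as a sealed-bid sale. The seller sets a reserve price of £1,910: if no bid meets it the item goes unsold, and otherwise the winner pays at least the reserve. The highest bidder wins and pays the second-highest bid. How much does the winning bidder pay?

The winner pays £2,710.

Ranking the bids: Agent Z £2,750, then Agent N £2,710, then Agent D £2,060, then Agent U £1,630, then Agent L £440.
Agent Z has the highest bid, so Agent Z wins.
The second-highest bid is £2,710, which exceeds the reserve, so that sets the price.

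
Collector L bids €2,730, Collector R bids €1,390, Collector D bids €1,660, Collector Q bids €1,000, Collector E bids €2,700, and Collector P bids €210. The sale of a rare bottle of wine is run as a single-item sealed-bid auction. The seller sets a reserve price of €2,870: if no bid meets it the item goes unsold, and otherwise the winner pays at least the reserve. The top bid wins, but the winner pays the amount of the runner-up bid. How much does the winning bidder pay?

unsold

Ranking the bids: Collector L €2,730, then Collector E €2,700, then Collector D €1,660, then Collector R €1,390, then Collector Q €1,000, then Collector P €210.
The top bid €2,730 is below the reserve €2,870, so the item goes unsold and nothing is paid.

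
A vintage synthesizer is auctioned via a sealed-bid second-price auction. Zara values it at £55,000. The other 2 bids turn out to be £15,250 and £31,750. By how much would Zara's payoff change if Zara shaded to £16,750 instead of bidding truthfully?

Change in payoff: -£23,250.

The highest competing bid is £31,750.
Bidding truthfully at £55,000: Zara has the top bid, wins, and pays the second-highest bid £31,750. Payoff = £55,000 − £31,750 = £23,250.
Bidding £16,750: the top bid is £31,750 (a rival), so Zara loses. Payoff = £0.
Change = £0 − £23,250 = -£23,250.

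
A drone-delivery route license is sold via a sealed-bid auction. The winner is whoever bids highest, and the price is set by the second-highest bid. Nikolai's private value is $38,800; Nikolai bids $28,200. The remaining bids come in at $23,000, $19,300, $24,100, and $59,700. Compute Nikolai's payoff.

Highest competing bid: $59,700.
Nikolai's bid $28,200 is not the highest, so Nikolai loses, pays nothing, and earns zero payoff.

$0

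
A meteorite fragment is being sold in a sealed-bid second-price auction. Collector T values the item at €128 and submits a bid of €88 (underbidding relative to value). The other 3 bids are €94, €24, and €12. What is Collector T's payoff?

Highest competing bid: €94.
Collector T's bid €88 is not the highest, so Collector T loses, pays nothing, and earns zero payoff.

Payoff = €0.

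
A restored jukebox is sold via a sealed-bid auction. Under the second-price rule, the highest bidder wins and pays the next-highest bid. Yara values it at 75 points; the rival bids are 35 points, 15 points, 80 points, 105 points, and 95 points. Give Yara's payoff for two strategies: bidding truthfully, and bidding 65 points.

(a) 0 points  (b) 0 points

The highest competing bid is 105 points.
Bidding truthfully at 75 points: the top bid is 105 points (a rival), so Yara loses. Payoff = 0 points.
Bidding 65 points: the top bid is 105 points (a rival), so Yara loses. Payoff = 0 points.
The bid only affects whether you win, not the price — here both bids land on the same side of the top rival bid, so the deviation is payoff-neutral.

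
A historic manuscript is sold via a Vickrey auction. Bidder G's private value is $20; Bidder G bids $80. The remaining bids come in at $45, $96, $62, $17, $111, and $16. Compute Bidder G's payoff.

Highest competing bid: $111.
Bidder G's bid $80 is not the highest, so Bidder G loses, pays nothing, and earns zero payoff.

Bidder G's payoff: $0.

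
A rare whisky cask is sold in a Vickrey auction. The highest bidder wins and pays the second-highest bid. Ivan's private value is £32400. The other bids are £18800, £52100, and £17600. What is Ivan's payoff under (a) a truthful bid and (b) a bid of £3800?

The highest competing bid is £52100.
Bidding truthfully at £32400: the top bid is £52100 (a rival), so Ivan loses. Payoff = £0.
Bidding £3800: the top bid is £52100 (a rival), so Ivan loses. Payoff = £0.
The bid only affects whether you win, not the price — here both bids land on the same side of the top rival bid, so the deviation is payoff-neutral.

Truthful: £0; alternative: £0.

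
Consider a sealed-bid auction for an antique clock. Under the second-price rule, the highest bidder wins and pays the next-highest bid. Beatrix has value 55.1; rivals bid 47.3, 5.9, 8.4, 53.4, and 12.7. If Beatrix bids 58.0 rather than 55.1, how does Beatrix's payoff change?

0.0

The highest competing bid is 53.4.
Bidding truthfully at 55.1: Beatrix has the top bid, wins, and pays the second-highest bid 53.4. Payoff = 55.1 − 53.4 = 1.7.
Bidding 58.0: Beatrix has the top bid, wins, and pays the second-highest bid 53.4. Payoff = 55.1 − 53.4 = 1.7.
Change = 1.7 − 1.7 = 0.0.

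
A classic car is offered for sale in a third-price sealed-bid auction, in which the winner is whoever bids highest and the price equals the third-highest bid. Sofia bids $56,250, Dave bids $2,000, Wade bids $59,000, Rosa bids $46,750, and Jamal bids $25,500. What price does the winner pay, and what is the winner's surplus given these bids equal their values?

Sorted high to low: Wade $59,000, then Sofia $56,250, then Rosa $46,750, then Jamal $25,500, then Dave $2,000.
Wade is the highest bidder, so Wade wins.
Under the third-price rule, the price is the third-highest bid: $46,750.
Surplus = $59,000 − $46,750 = $12,250.

The winner pays $46,750 for a surplus of $12,250.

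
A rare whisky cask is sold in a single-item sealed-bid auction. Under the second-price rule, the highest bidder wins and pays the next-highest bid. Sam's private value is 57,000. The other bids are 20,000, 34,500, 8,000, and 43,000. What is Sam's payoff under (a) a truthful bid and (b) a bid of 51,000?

The highest competing bid is 43,000.
Bidding truthfully at 57,000: Sam has the top bid, wins, and pays the second-highest bid 43,000. Payoff = 57,000 − 43,000 = 14,000.
Bidding 51,000: Sam has the top bid, wins, and pays the second-highest bid 43,000. Payoff = 57,000 − 43,000 = 14,000.

(a) 14,000  (b) 14,000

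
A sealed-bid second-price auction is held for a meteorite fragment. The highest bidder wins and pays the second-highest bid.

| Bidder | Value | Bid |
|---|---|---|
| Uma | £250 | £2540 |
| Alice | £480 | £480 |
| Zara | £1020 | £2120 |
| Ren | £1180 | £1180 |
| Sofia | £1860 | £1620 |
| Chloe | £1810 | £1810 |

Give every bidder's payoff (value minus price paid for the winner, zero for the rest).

Payoffs: Uma -£1870, Alice £0, Zara £0, Ren £0, Sofia £0, Chloe £0.

Ordered from highest: Uma £2540 > Zara £2120 > Chloe £1810 > Sofia £1620 > Ren £1180 > Alice £480.
Uma has the top bid and wins; the price is the second-highest bid, £2120.
Uma's payoff = £250 − £2120 = -£1870. All other bidders lose, so their payoff is 0.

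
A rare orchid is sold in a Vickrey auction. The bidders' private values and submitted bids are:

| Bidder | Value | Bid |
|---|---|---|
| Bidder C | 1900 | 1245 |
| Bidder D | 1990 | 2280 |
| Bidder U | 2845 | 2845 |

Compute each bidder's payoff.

Payoffs: Bidder C 0, Bidder D 0, Bidder U 565.

Ranking the bids: Bidder U 2845; Bidder D 2280; Bidder C 1245.
Bidder U has the top bid and wins; the price is the second-highest bid, 2280.
Bidder U's payoff = 2845 − 2280 = 565. All other bidders lose, so their payoff is 0.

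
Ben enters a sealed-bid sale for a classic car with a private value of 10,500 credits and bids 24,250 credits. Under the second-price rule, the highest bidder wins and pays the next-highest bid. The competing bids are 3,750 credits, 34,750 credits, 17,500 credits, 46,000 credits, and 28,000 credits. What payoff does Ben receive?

Highest competing bid: 46,000 credits.
Ben's bid 24,250 credits is not the highest, so Ben loses, pays nothing, and earns zero payoff.

Ben's payoff: 0 credits.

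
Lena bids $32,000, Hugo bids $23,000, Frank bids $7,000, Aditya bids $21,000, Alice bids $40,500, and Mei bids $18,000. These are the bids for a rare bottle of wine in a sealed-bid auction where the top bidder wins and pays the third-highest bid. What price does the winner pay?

Bids in descending order: Alice $40,500, then Lena $32,000, then Hugo $23,000, then Aditya $21,000, then Mei $18,000, then Frank $7,000.
Alice is the highest bidder, so Alice wins.
Under the third-price rule, the price is the third-highest bid: $23,000.

Price paid: $23,000.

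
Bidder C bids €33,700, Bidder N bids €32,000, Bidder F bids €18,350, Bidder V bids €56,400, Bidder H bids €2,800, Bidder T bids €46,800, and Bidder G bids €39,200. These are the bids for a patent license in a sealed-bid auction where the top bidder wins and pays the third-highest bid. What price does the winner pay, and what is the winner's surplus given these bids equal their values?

The winner pays €39,200 for a surplus of €17,200.

Sorted high to low: Bidder V €56,400, then Bidder T €46,800, then Bidder G €39,200, then Bidder C €33,700, then Bidder N €32,000, then Bidder F €18,350, then Bidder H €2,800.
Bidder V is the highest bidder, so Bidder V wins.
Under the third-price rule, the price is the third-highest bid: €39,200.
Surplus = €56,400 − €39,200 = €17,200.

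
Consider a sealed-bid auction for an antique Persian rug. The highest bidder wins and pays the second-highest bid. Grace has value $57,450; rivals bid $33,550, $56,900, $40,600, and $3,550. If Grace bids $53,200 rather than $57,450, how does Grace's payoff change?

The highest competing bid is $56,900.
Bidding truthfully at $57,450: Grace has the top bid, wins, and pays the second-highest bid $56,900. Payoff = $57,450 − $56,900 = $550.
Bidding $53,200: the top bid is $56,900 (a rival), so Grace loses. Payoff = $0.
Change = $0 − $550 = -$550.

-$550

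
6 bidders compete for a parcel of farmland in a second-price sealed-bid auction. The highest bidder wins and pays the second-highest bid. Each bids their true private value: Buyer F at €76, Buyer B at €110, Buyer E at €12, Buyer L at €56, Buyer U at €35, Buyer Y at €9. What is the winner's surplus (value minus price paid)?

Surplus = €34.

Ranking the bids: Buyer B €110 > Buyer F €76 > Buyer L €56 > Buyer U €35 > Buyer E €12 > Buyer Y €9.
Buyer B wins with the top bid and pays the second-highest, €76.
Surplus = €110 − €76 = €34.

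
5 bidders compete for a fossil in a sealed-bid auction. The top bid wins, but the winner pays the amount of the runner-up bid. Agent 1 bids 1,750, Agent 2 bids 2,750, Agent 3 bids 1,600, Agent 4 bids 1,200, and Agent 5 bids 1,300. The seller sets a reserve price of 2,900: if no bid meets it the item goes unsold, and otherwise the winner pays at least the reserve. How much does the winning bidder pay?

Sorted high to low: Agent 2 2,750; Agent 1 1,750; Agent 3 1,600; Agent 5 1,300; Agent 4 1,200.
The top bid 2,750 is below the reserve 2,900, so the item goes unsold and nothing is paid.

unsold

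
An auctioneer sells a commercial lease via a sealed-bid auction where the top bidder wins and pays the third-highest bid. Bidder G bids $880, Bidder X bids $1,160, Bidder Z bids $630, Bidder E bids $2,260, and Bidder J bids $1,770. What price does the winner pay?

Sorted high to low: Bidder E $2,260 > Bidder J $1,770 > Bidder X $1,160 > Bidder G $880 > Bidder Z $630.
Bidder E is the highest bidder, so Bidder E wins.
Under the third-price rule, the price is the third-highest bid: $1,160.

$1,160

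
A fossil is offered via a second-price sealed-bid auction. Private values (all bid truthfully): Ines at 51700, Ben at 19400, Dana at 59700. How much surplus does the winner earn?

Winner's surplus: 8000.

Ordered from highest: Dana 59700, then Ines 51700, then Ben 19400.
Dana wins with the top bid and pays the second-highest, 51700.
Surplus = 59700 − 51700 = 8000.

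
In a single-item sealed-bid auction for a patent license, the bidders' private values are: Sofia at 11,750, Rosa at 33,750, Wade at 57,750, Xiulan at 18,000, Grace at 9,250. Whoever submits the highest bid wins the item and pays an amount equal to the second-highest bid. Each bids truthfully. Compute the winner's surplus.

Sorted high to low: Wade 57,750 > Rosa 33,750 > Xiulan 18,000 > Sofia 11,750 > Grace 9,250.
Wade wins with the top bid and pays the second-highest, 33,750.
Surplus = 57,750 − 33,750 = 24,000.

Winner's surplus: 24,000.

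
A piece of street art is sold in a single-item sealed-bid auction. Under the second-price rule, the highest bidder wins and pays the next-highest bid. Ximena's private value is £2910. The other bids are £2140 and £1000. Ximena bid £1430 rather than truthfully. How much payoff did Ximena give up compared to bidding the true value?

£770

The highest competing bid is £2140.
Bidding truthfully at £2910: Ximena has the top bid, wins, and pays the second-highest bid £2140. Payoff = £2910 − £2140 = £770.
Bidding £1430: the top bid is £2140 (a rival), so Ximena loses. Payoff = £0.
Regret = truthful payoff − actual payoff = £770 − £0 = £770.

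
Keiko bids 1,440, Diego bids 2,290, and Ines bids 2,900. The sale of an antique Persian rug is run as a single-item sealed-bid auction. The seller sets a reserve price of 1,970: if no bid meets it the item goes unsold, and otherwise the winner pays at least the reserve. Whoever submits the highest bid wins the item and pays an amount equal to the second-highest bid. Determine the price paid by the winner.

2,290

Ranking the bids: Ines 2,900, then Diego 2,290, then Keiko 1,440.
Ines has the highest bid, so Ines wins.
The second-highest bid is 2,290, which exceeds the reserve, so that sets the price.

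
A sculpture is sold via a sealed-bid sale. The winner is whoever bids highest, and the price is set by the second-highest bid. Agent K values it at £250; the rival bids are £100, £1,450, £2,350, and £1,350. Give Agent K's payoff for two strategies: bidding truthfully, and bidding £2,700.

The highest competing bid is £2,350.
Bidding truthfully at £250: the top bid is £2,350 (a rival), so Agent K loses. Payoff = £0.
Bidding £2,700: Agent K has the top bid, wins, and pays the second-highest bid £2,350. Payoff = £250 − £2,350 = -£2,100.
Deviating from a truthful bid can only lose payoff in a second-price auction — never gain.

Truthful: £0; alternative: -£2,100.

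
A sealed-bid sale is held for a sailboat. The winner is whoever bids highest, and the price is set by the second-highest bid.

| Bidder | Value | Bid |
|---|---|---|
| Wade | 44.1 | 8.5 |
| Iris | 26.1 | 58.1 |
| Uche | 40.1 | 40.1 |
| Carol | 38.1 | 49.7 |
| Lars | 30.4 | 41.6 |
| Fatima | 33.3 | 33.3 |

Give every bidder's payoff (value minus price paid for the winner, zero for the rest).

Bids in descending order: Iris 58.1 > Carol 49.7 > Lars 41.6 > Uche 40.1 > Fatima 33.3 > Wade 8.5.
Iris has the top bid and wins; the price is the second-highest bid, 49.7.
Iris's payoff = 26.1 − 49.7 = -23.6. All other bidders lose, so their payoff is 0.

Wade 0.0, Iris -23.6, Uche 0.0, Carol 0.0, Lars 0.0, Fatima 0.0.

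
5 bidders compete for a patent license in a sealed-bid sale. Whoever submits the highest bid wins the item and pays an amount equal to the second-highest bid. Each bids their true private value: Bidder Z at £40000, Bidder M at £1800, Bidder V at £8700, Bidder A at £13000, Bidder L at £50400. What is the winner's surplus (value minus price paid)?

Ranking the bids: Bidder L £50400, then Bidder Z £40000, then Bidder A £13000, then Bidder V £8700, then Bidder M £1800.
Bidder L wins with the top bid and pays the second-highest, £40000.
Surplus = £50400 − £40000 = £10400.

Winner's surplus: £10400.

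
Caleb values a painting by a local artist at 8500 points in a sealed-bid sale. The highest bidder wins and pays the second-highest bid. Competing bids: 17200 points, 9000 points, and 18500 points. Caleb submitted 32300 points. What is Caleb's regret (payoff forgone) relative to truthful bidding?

10000 points

The highest competing bid is 18500 points.
Bidding truthfully at 8500 points: the top bid is 18500 points (a rival), so Caleb loses. Payoff = 0 points.
Bidding 32300 points: Caleb has the top bid, wins, and pays the second-highest bid 18500 points. Payoff = 8500 points − 18500 points = -10000 points.
Regret = truthful payoff − actual payoff = 0 points − -10000 points = 10000 points.
This is the dominant-strategy logic: truthful bidding weakly beats any alternative.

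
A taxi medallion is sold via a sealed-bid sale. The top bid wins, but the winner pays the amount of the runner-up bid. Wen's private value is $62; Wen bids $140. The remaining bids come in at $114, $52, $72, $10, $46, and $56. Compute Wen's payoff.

Highest competing bid: $114.
Wen's bid $140 is the highest overall, so Wen wins and pays the second-highest bid, $114.
Payoff = value − price = $62 − $114 = -$52.
Overbidding won the item at a price above value — truthful bidding would have avoided this loss.

Payoff = -$52.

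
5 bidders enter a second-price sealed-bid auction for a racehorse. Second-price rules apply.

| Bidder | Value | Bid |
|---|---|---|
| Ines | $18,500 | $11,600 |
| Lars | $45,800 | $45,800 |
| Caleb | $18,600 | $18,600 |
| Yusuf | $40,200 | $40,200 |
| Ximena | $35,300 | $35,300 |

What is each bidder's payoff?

Sorted high to low: Lars $45,800; Yusuf $40,200; Ximena $35,300; Caleb $18,600; Ines $11,600.
Lars has the top bid and wins; the price is the second-highest bid, $40,200.
Lars's payoff = $45,800 − $40,200 = $5,600. All other bidders lose, so their payoff is 0.

Ines $0, Lars $5,600, Caleb $0, Yusuf $0, Ximena $0.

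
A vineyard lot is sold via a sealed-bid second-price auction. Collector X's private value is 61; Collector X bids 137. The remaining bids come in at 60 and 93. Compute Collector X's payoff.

Highest competing bid: 93.
Collector X's bid 137 is the highest overall, so Collector X wins and pays the second-highest bid, 93.
Payoff = value − price = 61 − 93 = -32.

Collector X's payoff: -32.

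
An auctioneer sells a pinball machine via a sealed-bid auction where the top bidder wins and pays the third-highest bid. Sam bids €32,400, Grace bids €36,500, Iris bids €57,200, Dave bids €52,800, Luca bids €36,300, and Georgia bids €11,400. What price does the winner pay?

The winner pays €36,500.

Sorted high to low: Iris €57,200; Dave €52,800; Grace €36,500; Luca €36,300; Sam €32,400; Georgia €11,400.
Iris is the highest bidder, so Iris wins.
Under the third-price rule, the price is the third-highest bid: €36,500.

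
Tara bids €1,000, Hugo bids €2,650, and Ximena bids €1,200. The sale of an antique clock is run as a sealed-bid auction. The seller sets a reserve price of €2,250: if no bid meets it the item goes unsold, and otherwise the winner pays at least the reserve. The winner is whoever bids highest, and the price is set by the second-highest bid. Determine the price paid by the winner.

Ordered from highest: Hugo €2,650 > Ximena €1,200 > Tara €1,000.
Hugo has the highest bid, so Hugo wins.
The second-highest bid is €1,200, but the reserve €2,250 is higher, so the price is the reserve.

The winner pays €2,250.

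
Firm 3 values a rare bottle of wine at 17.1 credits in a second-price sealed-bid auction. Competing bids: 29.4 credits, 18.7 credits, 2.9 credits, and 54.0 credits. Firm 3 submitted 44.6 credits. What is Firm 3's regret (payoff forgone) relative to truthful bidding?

Payoff forgone: 0.0 credits.

The highest competing bid is 54.0 credits.
Bidding truthfully at 17.1 credits: the top bid is 54.0 credits (a rival), so Firm 3 loses. Payoff = 0.0 credits.
Bidding 44.6 credits: the top bid is 54.0 credits (a rival), so Firm 3 loses. Payoff = 0.0 credits.
Regret = truthful payoff − actual payoff = 0.0 credits − 0.0 credits = 0.0 credits.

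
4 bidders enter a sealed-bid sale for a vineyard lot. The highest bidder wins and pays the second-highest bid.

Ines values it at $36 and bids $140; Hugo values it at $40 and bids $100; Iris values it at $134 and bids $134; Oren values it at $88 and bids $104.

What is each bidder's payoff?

Ordered from highest: Ines $140 > Iris $134 > Oren $104 > Hugo $100.
Ines has the top bid and wins; the price is the second-highest bid, $134.
Ines's payoff = $36 − $134 = -$98. All other bidders lose, so their payoff is 0.

Ines -$98, Hugo $0, Iris $0, Oren $0.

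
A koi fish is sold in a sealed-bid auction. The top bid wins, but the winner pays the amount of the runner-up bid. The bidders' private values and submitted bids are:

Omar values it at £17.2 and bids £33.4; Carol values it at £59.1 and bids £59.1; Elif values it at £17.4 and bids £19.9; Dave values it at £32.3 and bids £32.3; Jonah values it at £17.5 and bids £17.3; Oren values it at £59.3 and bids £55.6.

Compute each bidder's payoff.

Sorted high to low: Carol £59.1 > Oren £55.6 > Omar £33.4 > Dave £32.3 > Elif £19.9 > Jonah £17.3.
Carol has the top bid and wins; the price is the second-highest bid, £55.6.
Carol's payoff = £59.1 − £55.6 = £3.5. All other bidders lose, so their payoff is 0.

Payoffs: Omar £0.0, Carol £3.5, Elif £0.0, Dave £0.0, Jonah £0.0, Oren £0.0.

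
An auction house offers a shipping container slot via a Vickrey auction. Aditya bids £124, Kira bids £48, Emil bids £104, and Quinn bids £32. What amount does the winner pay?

Sorted high to low: Aditya £124 > Emil £104 > Kira £48 > Quinn £32.
Aditya has the highest bid, so Aditya wins.
The second-highest bid is £104, so that is what Aditya pays.

£104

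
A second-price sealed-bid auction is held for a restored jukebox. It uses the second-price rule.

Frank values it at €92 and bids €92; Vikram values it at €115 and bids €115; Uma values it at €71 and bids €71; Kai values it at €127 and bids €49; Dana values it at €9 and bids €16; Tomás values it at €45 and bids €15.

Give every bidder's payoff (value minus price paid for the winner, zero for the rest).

Payoffs: Frank €0, Vikram €23, Uma €0, Kai €0, Dana €0, Tomás €0.

Ranking the bids: Vikram €115, then Frank €92, then Uma €71, then Kai €49, then Dana €16, then Tomás €15.
Vikram has the top bid and wins; the price is the second-highest bid, €92.
Vikram's payoff = €115 − €92 = €23. All other bidders lose, so their payoff is 0.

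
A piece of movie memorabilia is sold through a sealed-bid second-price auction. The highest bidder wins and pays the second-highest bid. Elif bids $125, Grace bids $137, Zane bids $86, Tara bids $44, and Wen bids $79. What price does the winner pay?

Sorted high to low: Grace $137, then Elif $125, then Zane $86, then Wen $79, then Tara $44.
Grace has the highest bid, so Grace wins.
The second-highest bid is $125, so that is what Grace pays.

$125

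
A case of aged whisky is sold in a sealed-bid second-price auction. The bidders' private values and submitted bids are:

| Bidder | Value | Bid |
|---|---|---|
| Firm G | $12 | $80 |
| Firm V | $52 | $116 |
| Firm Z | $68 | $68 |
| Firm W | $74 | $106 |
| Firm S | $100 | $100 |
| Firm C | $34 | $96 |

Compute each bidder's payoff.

Sorted high to low: Firm V $116; Firm W $106; Firm S $100; Firm C $96; Firm G $80; Firm Z $68.
Firm V has the top bid and wins; the price is the second-highest bid, $106.
Firm V's payoff = $52 − $106 = -$54. All other bidders lose, so their payoff is 0.

Firm G $0, Firm V -$54, Firm Z $0, Firm W $0, Firm S $0, Firm C $0.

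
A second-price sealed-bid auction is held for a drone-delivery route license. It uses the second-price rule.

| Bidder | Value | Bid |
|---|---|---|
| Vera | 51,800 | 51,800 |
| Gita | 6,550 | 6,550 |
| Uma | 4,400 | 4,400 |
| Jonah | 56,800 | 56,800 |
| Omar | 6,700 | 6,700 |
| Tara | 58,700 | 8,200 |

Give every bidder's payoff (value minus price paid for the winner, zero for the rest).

Bids in descending order: Jonah 56,800 > Vera 51,800 > Tara 8,200 > Omar 6,700 > Gita 6,550 > Uma 4,400.
Jonah has the top bid and wins; the price is the second-highest bid, 51,800.
Jonah's payoff = 56,800 − 51,800 = 5,000. All other bidders lose, so their payoff is 0.

Payoffs: Vera 0, Gita 0, Uma 0, Jonah 5,000, Omar 0, Tara 0.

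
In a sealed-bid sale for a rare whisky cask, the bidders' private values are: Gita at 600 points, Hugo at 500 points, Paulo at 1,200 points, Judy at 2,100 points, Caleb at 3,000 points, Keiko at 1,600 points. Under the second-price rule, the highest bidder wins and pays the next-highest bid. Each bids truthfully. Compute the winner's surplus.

Ranking the bids: Caleb 3,000 points, then Judy 2,100 points, then Keiko 1,600 points, then Paulo 1,200 points, then Gita 600 points, then Hugo 500 points.
Caleb wins with the top bid and pays the second-highest, 2,100 points.
Surplus = 3,000 points − 2,100 points = 900 points.

Winner's surplus: 900 points.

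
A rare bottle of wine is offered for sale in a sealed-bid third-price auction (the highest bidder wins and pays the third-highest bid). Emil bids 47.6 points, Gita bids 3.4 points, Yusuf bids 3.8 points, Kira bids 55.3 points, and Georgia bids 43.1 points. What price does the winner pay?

Ordered from highest: Kira 55.3 points > Emil 47.6 points > Georgia 43.1 points > Yusuf 3.8 points > Gita 3.4 points.
Kira is the highest bidder, so Kira wins.
Under the third-price rule, the price is the third-highest bid: 43.1 points.

The winner pays 43.1 points.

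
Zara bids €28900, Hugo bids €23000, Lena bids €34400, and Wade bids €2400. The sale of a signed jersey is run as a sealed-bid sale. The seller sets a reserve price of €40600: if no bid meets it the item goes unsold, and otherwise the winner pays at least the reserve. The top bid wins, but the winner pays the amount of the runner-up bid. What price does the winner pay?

Bids in descending order: Lena €34400; Zara €28900; Hugo €23000; Wade €2400.
The top bid €34400 is below the reserve €40600, so the item goes unsold and nothing is paid.

unsold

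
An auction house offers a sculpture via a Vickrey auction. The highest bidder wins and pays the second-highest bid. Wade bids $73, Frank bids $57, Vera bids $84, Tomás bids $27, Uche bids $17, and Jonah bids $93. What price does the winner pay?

Ranking the bids: Jonah $93, then Vera $84, then Wade $73, then Frank $57, then Tomás $27, then Uche $17.
Jonah has the highest bid, so Jonah wins.
The second-highest bid is $84, so that is what Jonah pays.

$84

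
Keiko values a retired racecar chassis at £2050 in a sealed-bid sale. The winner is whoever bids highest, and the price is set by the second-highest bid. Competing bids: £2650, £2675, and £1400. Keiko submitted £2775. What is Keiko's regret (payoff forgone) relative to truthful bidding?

The highest competing bid is £2675.
Bidding truthfully at £2050: the top bid is £2675 (a rival), so Keiko loses. Payoff = £0.
Bidding £2775: Keiko has the top bid, wins, and pays the second-highest bid £2675. Payoff = £2050 − £2675 = -£625.
Regret = truthful payoff − actual payoff = £0 − -£625 = £625.

Payoff forgone: £625.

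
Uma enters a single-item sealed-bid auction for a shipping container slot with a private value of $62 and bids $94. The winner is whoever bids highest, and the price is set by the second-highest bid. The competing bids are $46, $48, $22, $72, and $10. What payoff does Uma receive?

Highest competing bid: $72.
Uma's bid $94 is the highest overall, so Uma wins and pays the second-highest bid, $72.
Payoff = value − price = $62 − $72 = -$10.
Overbidding won the item at a price above value — truthful bidding would have avoided this loss.

Uma's payoff: -$10.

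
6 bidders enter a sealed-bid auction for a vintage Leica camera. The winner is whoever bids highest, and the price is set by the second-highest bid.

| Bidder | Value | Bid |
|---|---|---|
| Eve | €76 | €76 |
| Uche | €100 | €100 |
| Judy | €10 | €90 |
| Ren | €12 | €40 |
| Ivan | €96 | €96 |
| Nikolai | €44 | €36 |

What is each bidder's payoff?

Sorted high to low: Uche €100; Ivan €96; Judy €90; Eve €76; Ren €40; Nikolai €36.
Uche has the top bid and wins; the price is the second-highest bid, €96.
Uche's payoff = €100 − €96 = €4. All other bidders lose, so their payoff is 0.

Eve €0, Uche €4, Judy €0, Ren €0, Ivan €0, Nikolai €0.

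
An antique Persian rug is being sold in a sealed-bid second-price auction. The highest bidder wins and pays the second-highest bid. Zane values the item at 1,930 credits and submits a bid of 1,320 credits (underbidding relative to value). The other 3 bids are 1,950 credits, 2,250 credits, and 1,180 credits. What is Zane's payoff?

Highest competing bid: 2,250 credits.
Zane's bid 1,320 credits is not the highest, so Zane loses, pays nothing, and earns zero payoff.

Payoff = 0 credits.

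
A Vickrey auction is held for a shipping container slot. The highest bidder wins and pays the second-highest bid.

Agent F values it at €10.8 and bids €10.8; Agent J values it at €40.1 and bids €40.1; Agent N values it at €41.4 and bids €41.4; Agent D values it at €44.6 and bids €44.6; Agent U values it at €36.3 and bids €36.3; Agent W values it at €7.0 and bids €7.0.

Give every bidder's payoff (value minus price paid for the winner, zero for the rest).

Ranking the bids: Agent D €44.6 > Agent N €41.4 > Agent J €40.1 > Agent U €36.3 > Agent F €10.8 > Agent W €7.0.
Agent D has the top bid and wins; the price is the second-highest bid, €41.4.
Agent D's payoff = €44.6 − €41.4 = €3.2. All other bidders lose, so their payoff is 0.

Payoffs: Agent F €0.0, Agent J €0.0, Agent N €0.0, Agent D €3.2, Agent U €0.0, Agent W €0.0.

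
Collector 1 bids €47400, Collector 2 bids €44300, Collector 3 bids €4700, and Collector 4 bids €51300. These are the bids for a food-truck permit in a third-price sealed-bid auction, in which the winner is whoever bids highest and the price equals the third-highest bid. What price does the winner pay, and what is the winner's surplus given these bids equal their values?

Ranking the bids: Collector 4 €51300 > Collector 1 €47400 > Collector 2 €44300 > Collector 3 €4700.
Collector 4 is the highest bidder, so Collector 4 wins.
Under the third-price rule, the price is the third-highest bid: €44300.
Surplus = €51300 − €44300 = €7000.

The winner pays €44300 for a surplus of €7000.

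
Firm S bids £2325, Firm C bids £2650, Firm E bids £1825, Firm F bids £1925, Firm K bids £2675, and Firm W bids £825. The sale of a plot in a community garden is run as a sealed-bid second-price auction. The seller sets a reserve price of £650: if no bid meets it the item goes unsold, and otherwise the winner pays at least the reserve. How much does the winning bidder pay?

Price paid: £2650.

Sorted high to low: Firm K £2675 > Firm C £2650 > Firm S £2325 > Firm F £1925 > Firm E £1825 > Firm W £825.
Firm K has the highest bid, so Firm K wins.
The second-highest bid is £2650, which exceeds the reserve, so that sets the price.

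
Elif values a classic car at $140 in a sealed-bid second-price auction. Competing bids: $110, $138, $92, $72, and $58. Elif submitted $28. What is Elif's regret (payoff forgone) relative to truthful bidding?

Regret: $2.

The highest competing bid is $138.
Bidding truthfully at $140: Elif has the top bid, wins, and pays the second-highest bid $138. Payoff = $140 − $138 = $2.
Bidding $28: the top bid is $138 (a rival), so Elif loses. Payoff = $0.
Regret = truthful payoff − actual payoff = $2 − $0 = $2.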